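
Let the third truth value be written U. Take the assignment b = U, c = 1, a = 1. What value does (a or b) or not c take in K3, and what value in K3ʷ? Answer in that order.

1; U

In K3: a or b = 1 or U = 1
not c = not 1 = 0
(a or b) or not c = 1 or 0 = 1
In K3ʷ: a or b = 1 or U = U
not c = not 1 = 0
(a or b) or not c = U or 0 = U
They differ because K3 and K3ʷ treat U differently under the binary connectives.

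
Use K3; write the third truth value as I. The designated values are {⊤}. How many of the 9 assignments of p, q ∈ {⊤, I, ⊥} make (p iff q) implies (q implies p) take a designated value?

Of the 9 assignments, 6 give a value in {⊤}.

6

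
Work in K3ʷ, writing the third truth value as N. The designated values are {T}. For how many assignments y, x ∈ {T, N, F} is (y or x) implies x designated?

Designated under: (y=T, x=T); (y=F, x=T); (y=F, x=F).

3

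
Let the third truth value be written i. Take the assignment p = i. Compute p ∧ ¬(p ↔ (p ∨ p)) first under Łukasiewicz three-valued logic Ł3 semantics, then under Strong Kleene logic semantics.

In Łukasiewicz three-valued logic Ł3: p ∨ p = i ∨ i = i
p ↔ (p ∨ p) = i ↔ i = T  [1 − |½−½|]
¬(p ↔ (p ∨ p)) = ¬T = F
p ∧ ¬(p ↔ (p ∨ p)) = i ∧ F = F
In Strong Kleene logic: p ∨ p = i ∨ i = i
p ↔ (p ∨ p) = i ↔ i = i
¬(p ↔ (p ∨ p)) = ¬i = i
p ∧ ¬(p ↔ (p ∨ p)) = i ∧ i = i
They differ because Łukasiewicz three-valued logic Ł3 and Strong Kleene logic treat i differently under implication.

F; i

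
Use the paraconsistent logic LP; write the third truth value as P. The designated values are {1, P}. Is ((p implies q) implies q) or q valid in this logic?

No

Countermodel: p=0, q=0 gives 0, which is not designated.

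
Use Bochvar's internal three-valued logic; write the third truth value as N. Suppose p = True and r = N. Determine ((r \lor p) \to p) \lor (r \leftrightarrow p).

N

r \lor p = N \lor True = N
(r \lor p) \to p = N \to True = N  [any arg is the third value ⇒ result is the third value]
r \leftrightarrow p = N \leftrightarrow True = N
((r \lor p) \to p) \lor (r \leftrightarrow p) = N \lor N = N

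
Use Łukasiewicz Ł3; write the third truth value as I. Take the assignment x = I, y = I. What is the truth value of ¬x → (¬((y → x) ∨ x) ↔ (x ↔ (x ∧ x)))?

I

¬x = ¬I = I
y → x = I → I = ⊤
(y → x) ∨ x = ⊤ ∨ I = ⊤
¬((y → x) ∨ x) = ¬⊤ = ⊥
x ∧ x = I ∧ I = I
x ↔ (x ∧ x) = I ↔ I = ⊤
¬((y → x) ∨ x) ↔ (x ↔ (x ∧ x)) = ⊥ ↔ ⊤ = ⊥
¬x → (¬((y → x) ∨ x) ↔ (x ↔ (x ∧ x))) = I → ⊥ = I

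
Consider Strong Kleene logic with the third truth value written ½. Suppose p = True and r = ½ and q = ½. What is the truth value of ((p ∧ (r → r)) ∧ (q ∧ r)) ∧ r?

r → r = ½ → ½ = ½  [¬½ ∨ ½]
p ∧ (r → r) = True ∧ ½ = ½
q ∧ r = ½ ∧ ½ = ½
(p ∧ (r → r)) ∧ (q ∧ r) = ½ ∧ ½ = ½
((p ∧ (r → r)) ∧ (q ∧ r)) ∧ r = ½ ∧ ½ = ½

½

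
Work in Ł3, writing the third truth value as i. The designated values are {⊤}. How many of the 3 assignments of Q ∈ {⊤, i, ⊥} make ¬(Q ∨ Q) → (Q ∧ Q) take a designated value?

2

Q=⊤: ⊤ ✓
Q=i: ⊤ ✓
Q=⊥: ⊥ ·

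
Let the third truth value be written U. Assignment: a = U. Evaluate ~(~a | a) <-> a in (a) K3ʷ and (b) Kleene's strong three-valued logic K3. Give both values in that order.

In K3ʷ: ~a = ~U = U
~a | a = U | U = U
~(~a | a) = ~U = U
~(~a | a) <-> a = U <-> U = U
In Kleene's strong three-valued logic K3: ~a = ~U = U
~a | a = U | U = U
~(~a | a) = ~U = U
~(~a | a) <-> a = U <-> U = U

U; U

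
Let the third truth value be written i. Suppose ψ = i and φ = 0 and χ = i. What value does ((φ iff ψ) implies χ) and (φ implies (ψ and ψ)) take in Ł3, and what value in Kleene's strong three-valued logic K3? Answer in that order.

In Ł3: φ iff ψ = 0 iff i = i  [1 − |0−½|]
(φ iff ψ) implies χ = i implies i = 1
ψ and ψ = i and i = i
φ implies (ψ and ψ) = 0 implies i = 1
((φ iff ψ) implies χ) and (φ implies (ψ and ψ)) = 1 and 1 = 1
In Kleene's strong three-valued logic K3: φ iff ψ = 0 iff i = i
(φ iff ψ) implies χ = i implies i = i  [not i or i]
ψ and ψ = i and i = i
φ implies (ψ and ψ) = 0 implies i = 1
((φ iff ψ) implies χ) and (φ implies (ψ and ψ)) = i and 1 = i
They differ because Ł3 and Kleene's strong three-valued logic K3 treat i differently under implication.

1; i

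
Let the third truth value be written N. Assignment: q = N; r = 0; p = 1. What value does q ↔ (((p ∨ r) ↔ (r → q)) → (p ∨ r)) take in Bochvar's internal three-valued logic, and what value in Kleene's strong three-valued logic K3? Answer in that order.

N; N

In Bochvar's internal three-valued logic: p ∨ r = 1 ∨ 0 = 1
r → q = 0 → N = N  [any arg is the third value ⇒ result is the third value]
(p ∨ r) ↔ (r → q) = 1 ↔ N = N
p ∨ r = 1 ∨ 0 = 1
((p ∨ r) ↔ (r → q)) → (p ∨ r) = N → 1 = N
q ↔ (((p ∨ r) ↔ (r → q)) → (p ∨ r)) = N ↔ N = N
In Kleene's strong three-valued logic K3: p ∨ r = 1 ∨ 0 = 1
r → q = 0 → N = 1  [¬0 ∨ N]
(p ∨ r) ↔ (r → q) = 1 ↔ 1 = 1
p ∨ r = 1 ∨ 0 = 1
((p ∨ r) ↔ (r → q)) → (p ∨ r) = 1 → 1 = 1
q ↔ (((p ∨ r) ↔ (r → q)) → (p ∨ r)) = N ↔ 1 = N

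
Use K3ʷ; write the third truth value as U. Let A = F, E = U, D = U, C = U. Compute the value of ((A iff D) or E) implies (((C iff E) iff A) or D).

U

A iff D = F iff U = U
(A iff D) or E = U or U = U
C iff E = U iff U = U
(C iff E) iff A = U iff F = U
((C iff E) iff A) or D = U or U = U
((A iff D) or E) implies (((C iff E) iff A) or D) = U implies U = U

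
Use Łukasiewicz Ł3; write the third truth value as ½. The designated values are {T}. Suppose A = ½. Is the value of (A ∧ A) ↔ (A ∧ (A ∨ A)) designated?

A ∧ A = ½ ∧ ½ = ½
A ∨ A = ½ ∨ ½ = ½
A ∧ (A ∨ A) = ½ ∧ ½ = ½
(A ∧ A) ↔ (A ∧ (A ∨ A)) = ½ ↔ ½ = T  [1 − |½−½|]
T ∈ {T}.

Yes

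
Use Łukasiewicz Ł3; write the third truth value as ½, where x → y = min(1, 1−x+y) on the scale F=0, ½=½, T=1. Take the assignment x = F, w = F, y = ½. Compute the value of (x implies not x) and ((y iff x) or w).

not x = not F = T
x implies not x = F implies T = T
y iff x = ½ iff F = ½
(y iff x) or w = ½ or F = ½
(x implies not x) and ((y iff x) or w) = T and ½ = ½

½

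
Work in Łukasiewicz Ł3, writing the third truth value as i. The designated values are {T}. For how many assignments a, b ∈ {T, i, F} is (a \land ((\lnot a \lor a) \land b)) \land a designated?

1

Designated under: (a=T, b=T).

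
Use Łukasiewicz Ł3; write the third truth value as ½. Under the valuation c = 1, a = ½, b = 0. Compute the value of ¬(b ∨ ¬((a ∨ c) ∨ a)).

a ∨ c = ½ ∨ 1 = 1
(a ∨ c) ∨ a = 1 ∨ ½ = 1
¬((a ∨ c) ∨ a) = ¬1 = 0
b ∨ ¬((a ∨ c) ∨ a) = 0 ∨ 0 = 0
¬(b ∨ ¬((a ∨ c) ∨ a)) = ¬0 = 1

1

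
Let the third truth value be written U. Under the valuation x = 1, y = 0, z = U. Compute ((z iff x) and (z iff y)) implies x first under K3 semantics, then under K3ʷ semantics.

In K3: z iff x = U iff 1 = U
z iff y = U iff 0 = U
(z iff x) and (z iff y) = U and U = U
((z iff x) and (z iff y)) implies x = U implies 1 = 1  [not U or 1]
In K3ʷ: z iff x = U iff 1 = U
z iff y = U iff 0 = U
(z iff x) and (z iff y) = U and U = U
((z iff x) and (z iff y)) implies x = U implies 1 = U  [any arg is the third value ⇒ result is the third value]
They differ because K3 and K3ʷ treat U differently under the binary connectives.

1; U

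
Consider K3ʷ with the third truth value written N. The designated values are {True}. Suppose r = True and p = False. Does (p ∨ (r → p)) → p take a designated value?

Yes

r → p = True → False = False
p ∨ (r → p) = False ∨ False = False
(p ∨ (r → p)) → p = False → False = True
True ∈ {True}.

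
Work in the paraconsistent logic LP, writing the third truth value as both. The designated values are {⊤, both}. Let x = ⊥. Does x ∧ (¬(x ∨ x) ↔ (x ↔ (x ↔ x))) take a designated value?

No

x ∨ x = ⊥ ∨ ⊥ = ⊥
¬(x ∨ x) = ¬⊥ = ⊤
x ↔ x = ⊥ ↔ ⊥ = ⊤
x ↔ (x ↔ x) = ⊥ ↔ ⊤ = ⊥
¬(x ∨ x) ↔ (x ↔ (x ↔ x)) = ⊤ ↔ ⊥ = ⊥
x ∧ (¬(x ∨ x) ↔ (x ↔ (x ↔ x))) = ⊥ ∧ ⊥ = ⊥
⊥ ∉ {⊤, both}.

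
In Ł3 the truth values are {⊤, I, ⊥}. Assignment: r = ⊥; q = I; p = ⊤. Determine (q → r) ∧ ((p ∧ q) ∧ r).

⊥

q → r = I → ⊥ = I  [min(1, 1−½+0)]
p ∧ q = ⊤ ∧ I = I
(p ∧ q) ∧ r = I ∧ ⊥ = ⊥
(q → r) ∧ ((p ∧ q) ∧ r) = I ∧ ⊥ = ⊥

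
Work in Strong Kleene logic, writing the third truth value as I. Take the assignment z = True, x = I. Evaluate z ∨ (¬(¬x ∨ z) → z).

¬x = ¬I = I
¬x ∨ z = I ∨ True = True
¬(¬x ∨ z) = ¬True = False
¬(¬x ∨ z) → z = False → True = True
z ∨ (¬(¬x ∨ z) → z) = True ∨ True = True

True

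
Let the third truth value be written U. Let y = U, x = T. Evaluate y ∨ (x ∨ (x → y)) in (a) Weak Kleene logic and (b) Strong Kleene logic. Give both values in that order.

In Weak Kleene logic: x → y = T → U = U  [any arg is the third value ⇒ result is the third value]
x ∨ (x → y) = T ∨ U = U
y ∨ (x ∨ (x → y)) = U ∨ U = U
In Strong Kleene logic: x → y = T → U = U  [¬T ∨ U]
x ∨ (x → y) = T ∨ U = T
y ∨ (x ∨ (x → y)) = U ∨ T = T
They differ because Weak Kleene logic and Strong Kleene logic treat U differently under the binary connectives.

U; T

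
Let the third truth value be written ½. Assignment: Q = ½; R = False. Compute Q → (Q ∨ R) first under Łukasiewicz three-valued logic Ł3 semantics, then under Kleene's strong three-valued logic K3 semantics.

True; ½

In Łukasiewicz three-valued logic Ł3: Q ∨ R = ½ ∨ False = ½
Q → (Q ∨ R) = ½ → ½ = True
In Kleene's strong three-valued logic K3: Q ∨ R = ½ ∨ False = ½
Q → (Q ∨ R) = ½ → ½ = ½  [¬½ ∨ ½]
They differ because Łukasiewicz three-valued logic Ł3 and Kleene's strong three-valued logic K3 treat ½ differently under implication.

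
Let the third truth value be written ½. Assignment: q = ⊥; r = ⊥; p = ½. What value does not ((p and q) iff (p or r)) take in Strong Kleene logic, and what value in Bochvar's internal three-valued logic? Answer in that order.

½; ½

In Strong Kleene logic: p and q = ½ and ⊥ = ⊥
p or r = ½ or ⊥ = ½
(p and q) iff (p or r) = ⊥ iff ½ = ½
not ((p and q) iff (p or r)) = not ½ = ½
In Bochvar's internal three-valued logic: p and q = ½ and ⊥ = ½
p or r = ½ or ⊥ = ½
(p and q) iff (p or r) = ½ iff ½ = ½
not ((p and q) iff (p or r)) = not ½ = ½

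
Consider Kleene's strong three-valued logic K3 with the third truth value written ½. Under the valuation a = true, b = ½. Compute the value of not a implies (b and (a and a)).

not a = not true = false
a and a = true and true = true
b and (a and a) = ½ and true = ½
not a implies (b and (a and a)) = false implies ½ = true  [not false or ½]

true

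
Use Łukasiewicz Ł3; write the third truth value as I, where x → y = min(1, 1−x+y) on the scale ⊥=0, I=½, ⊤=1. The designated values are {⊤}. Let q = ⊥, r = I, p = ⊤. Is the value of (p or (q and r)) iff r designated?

No

q and r = ⊥ and I = ⊥
p or (q and r) = ⊤ or ⊥ = ⊤
(p or (q and r)) iff r = ⊤ iff I = I  [1 − |1−½|]
I ∉ {⊤}.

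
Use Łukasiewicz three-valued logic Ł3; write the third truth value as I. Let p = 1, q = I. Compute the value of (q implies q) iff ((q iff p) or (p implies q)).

q implies q = I implies I = 1
q iff p = I iff 1 = I
p implies q = 1 implies I = I
(q iff p) or (p implies q) = I or I = I
(q implies q) iff ((q iff p) or (p implies q)) = 1 iff I = I

I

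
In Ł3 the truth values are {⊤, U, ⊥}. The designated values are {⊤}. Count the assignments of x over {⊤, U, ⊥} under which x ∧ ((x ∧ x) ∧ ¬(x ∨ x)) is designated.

0

x=⊤: ⊥ ·
x=U: U ·
x=⊥: ⊥ ·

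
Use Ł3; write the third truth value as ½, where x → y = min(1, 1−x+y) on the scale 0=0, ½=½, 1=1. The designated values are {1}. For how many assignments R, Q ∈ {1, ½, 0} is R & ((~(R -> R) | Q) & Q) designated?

1

Designated under: (R=1, Q=1).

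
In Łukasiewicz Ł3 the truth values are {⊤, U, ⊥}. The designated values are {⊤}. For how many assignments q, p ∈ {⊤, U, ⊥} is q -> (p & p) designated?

Of the 9 assignments, 6 give a value in {⊤}.

6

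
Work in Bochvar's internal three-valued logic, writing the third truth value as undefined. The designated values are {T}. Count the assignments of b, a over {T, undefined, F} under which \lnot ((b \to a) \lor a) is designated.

Designated under: (b=T, a=F).

1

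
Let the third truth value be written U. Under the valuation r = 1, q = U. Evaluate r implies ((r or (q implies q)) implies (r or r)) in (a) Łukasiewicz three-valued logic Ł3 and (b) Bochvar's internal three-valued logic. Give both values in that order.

1; U

In Łukasiewicz three-valued logic Ł3: q implies q = U implies U = 1  [min(1, 1−½+½)]
r or (q implies q) = 1 or 1 = 1
r or r = 1 or 1 = 1
(r or (q implies q)) implies (r or r) = 1 implies 1 = 1
r implies ((r or (q implies q)) implies (r or r)) = 1 implies 1 = 1
In Bochvar's internal three-valued logic: q implies q = U implies U = U
r or (q implies q) = 1 or U = U
r or r = 1 or 1 = 1
(r or (q implies q)) implies (r or r) = U implies 1 = U
r implies ((r or (q implies q)) implies (r or r)) = 1 implies U = U
They differ because Łukasiewicz three-valued logic Ł3 and Bochvar's internal three-valued logic treat U differently under the binary connectives.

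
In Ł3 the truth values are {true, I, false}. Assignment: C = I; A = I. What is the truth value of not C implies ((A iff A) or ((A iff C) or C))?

not C = not I = I
A iff A = I iff I = true  [1 − |½−½|]
A iff C = I iff I = true
(A iff C) or C = true or I = true
(A iff A) or ((A iff C) or C) = true or true = true
not C implies ((A iff A) or ((A iff C) or C)) = I implies true = true

true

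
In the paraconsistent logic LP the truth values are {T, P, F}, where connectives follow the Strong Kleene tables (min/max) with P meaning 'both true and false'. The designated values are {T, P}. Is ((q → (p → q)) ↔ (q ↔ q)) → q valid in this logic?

Countermodel: q=F, p=T gives F, which is not designated.

No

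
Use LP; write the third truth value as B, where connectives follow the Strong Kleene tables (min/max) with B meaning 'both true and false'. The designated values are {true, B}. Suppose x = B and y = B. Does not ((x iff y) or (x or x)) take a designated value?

x iff y = B iff B = B
x or x = B or B = B
(x iff y) or (x or x) = B or B = B
not ((x iff y) or (x or x)) = not B = B
B ∈ {true, B}.

Yes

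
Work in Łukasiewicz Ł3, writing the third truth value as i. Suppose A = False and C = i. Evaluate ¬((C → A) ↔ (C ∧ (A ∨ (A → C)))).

C → A = i → False = i
A → C = False → i = True
A ∨ (A → C) = False ∨ True = True
C ∧ (A ∨ (A → C)) = i ∧ True = i
(C → A) ↔ (C ∧ (A ∨ (A → C))) = i ↔ i = True
¬((C → A) ↔ (C ∧ (A ∨ (A → C)))) = ¬True = False

False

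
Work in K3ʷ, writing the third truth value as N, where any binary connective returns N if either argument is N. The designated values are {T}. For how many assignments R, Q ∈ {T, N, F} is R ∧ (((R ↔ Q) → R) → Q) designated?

Designated under: (R=T, Q=T).

1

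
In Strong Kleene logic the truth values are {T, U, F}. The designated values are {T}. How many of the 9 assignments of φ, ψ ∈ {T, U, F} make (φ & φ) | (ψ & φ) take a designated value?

3

Designated under: (φ=T, ψ=T); (φ=T, ψ=U); (φ=T, ψ=F).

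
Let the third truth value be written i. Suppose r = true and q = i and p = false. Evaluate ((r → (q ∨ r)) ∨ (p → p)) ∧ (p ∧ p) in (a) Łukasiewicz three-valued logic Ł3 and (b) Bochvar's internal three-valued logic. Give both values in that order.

false; i

In Łukasiewicz three-valued logic Ł3: q ∨ r = i ∨ true = true
r → (q ∨ r) = true → true = true
p → p = false → false = true
(r → (q ∨ r)) ∨ (p → p) = true ∨ true = true
p ∧ p = false ∧ false = false
((r → (q ∨ r)) ∨ (p → p)) ∧ (p ∧ p) = true ∧ false = false
In Bochvar's internal three-valued logic: q ∨ r = i ∨ true = i
r → (q ∨ r) = true → i = i
p → p = false → false = true
(r → (q ∨ r)) ∨ (p → p) = i ∨ true = i
p ∧ p = false ∧ false = false
((r → (q ∨ r)) ∨ (p → p)) ∧ (p ∧ p) = i ∧ false = i
They differ because Łukasiewicz three-valued logic Ł3 and Bochvar's internal three-valued logic treat i differently under the binary connectives.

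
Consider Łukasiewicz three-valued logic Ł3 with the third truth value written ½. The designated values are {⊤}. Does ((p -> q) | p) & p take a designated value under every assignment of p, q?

Countermodel: p=½, q=⊤ gives ½, which is not designated.

No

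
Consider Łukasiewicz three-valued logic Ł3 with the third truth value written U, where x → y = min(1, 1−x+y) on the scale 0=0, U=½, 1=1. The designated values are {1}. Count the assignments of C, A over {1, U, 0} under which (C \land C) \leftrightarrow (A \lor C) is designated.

6

Of the 9 assignments, 6 give a value in {1}.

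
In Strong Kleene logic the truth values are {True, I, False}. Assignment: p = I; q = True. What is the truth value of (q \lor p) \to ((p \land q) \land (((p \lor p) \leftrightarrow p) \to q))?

q \lor p = True \lor I = True
p \land q = I \land True = I
p \lor p = I \lor I = I
(p \lor p) \leftrightarrow p = I \leftrightarrow I = I
((p \lor p) \leftrightarrow p) \to q = I \to True = True
(p \land q) \land (((p \lor p) \leftrightarrow p) \to q) = I \land True = I
(q \lor p) \to ((p \land q) \land (((p \lor p) \leftrightarrow p) \to q)) = True \to I = I

I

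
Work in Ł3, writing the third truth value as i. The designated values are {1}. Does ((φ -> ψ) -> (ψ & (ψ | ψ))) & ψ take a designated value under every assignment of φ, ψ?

Countermodel: φ=1, ψ=i gives i, which is not designated.

No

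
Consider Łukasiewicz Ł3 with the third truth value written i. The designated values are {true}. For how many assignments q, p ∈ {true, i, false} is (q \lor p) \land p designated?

3

Designated under: (q=true, p=true); (q=i, p=true); (q=false, p=true).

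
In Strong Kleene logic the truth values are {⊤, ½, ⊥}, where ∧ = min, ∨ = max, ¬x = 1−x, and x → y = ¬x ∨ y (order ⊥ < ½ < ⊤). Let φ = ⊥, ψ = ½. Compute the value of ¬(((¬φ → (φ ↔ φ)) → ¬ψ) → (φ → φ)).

¬φ = ¬⊥ = ⊤
φ ↔ φ = ⊥ ↔ ⊥ = ⊤
¬φ → (φ ↔ φ) = ⊤ → ⊤ = ⊤
¬ψ = ¬½ = ½
(¬φ → (φ ↔ φ)) → ¬ψ = ⊤ → ½ = ½  [¬⊤ ∨ ½]
φ → φ = ⊥ → ⊥ = ⊤
((¬φ → (φ ↔ φ)) → ¬ψ) → (φ → φ) = ½ → ⊤ = ⊤
¬(((¬φ → (φ ↔ φ)) → ¬ψ) → (φ → φ)) = ¬⊤ = ⊥

⊥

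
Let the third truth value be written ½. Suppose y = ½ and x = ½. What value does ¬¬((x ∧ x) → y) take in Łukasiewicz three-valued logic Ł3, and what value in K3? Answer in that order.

T; ½

In Łukasiewicz three-valued logic Ł3: x ∧ x = ½ ∧ ½ = ½
(x ∧ x) → y = ½ → ½ = T
¬((x ∧ x) → y) = ¬T = F
¬¬((x ∧ x) → y) = ¬F = T
In K3: x ∧ x = ½ ∧ ½ = ½
(x ∧ x) → y = ½ → ½ = ½
¬((x ∧ x) → y) = ¬½ = ½
¬¬((x ∧ x) → y) = ¬½ = ½
They differ because Łukasiewicz three-valued logic Ł3 and K3 treat ½ differently under implication.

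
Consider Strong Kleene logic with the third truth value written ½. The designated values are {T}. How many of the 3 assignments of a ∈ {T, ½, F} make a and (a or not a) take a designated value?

1

a=T: T ✓
a=½: ½ ·
a=F: F ·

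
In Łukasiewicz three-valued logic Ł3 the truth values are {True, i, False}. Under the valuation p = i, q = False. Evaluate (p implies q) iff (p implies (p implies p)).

p implies q = i implies False = i  [min(1, 1−½+0)]
p implies p = i implies i = True
p implies (p implies p) = i implies True = True
(p implies q) iff (p implies (p implies p)) = i iff True = i

i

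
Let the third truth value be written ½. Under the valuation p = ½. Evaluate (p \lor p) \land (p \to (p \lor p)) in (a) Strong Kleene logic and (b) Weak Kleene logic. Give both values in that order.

In Strong Kleene logic: p \lor p = ½ \lor ½ = ½
p \lor p = ½ \lor ½ = ½
p \to (p \lor p) = ½ \to ½ = ½
(p \lor p) \land (p \to (p \lor p)) = ½ \land ½ = ½
In Weak Kleene logic: p \lor p = ½ \lor ½ = ½
p \lor p = ½ \lor ½ = ½
p \to (p \lor p) = ½ \to ½ = ½
(p \lor p) \land (p \to (p \lor p)) = ½ \land ½ = ½

½; ½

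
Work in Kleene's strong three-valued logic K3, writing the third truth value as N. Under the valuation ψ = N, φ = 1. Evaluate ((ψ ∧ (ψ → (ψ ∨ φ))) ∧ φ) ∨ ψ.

ψ ∨ φ = N ∨ 1 = 1
ψ → (ψ ∨ φ) = N → 1 = 1  [¬N ∨ 1]
ψ ∧ (ψ → (ψ ∨ φ)) = N ∧ 1 = N
(ψ ∧ (ψ → (ψ ∨ φ))) ∧ φ = N ∧ 1 = N
((ψ ∧ (ψ → (ψ ∨ φ))) ∧ φ) ∨ ψ = N ∨ N = N

N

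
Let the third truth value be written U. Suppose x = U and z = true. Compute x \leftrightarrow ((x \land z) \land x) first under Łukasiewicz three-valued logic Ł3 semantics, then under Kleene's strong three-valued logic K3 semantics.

In Łukasiewicz three-valued logic Ł3: x \land z = U \land true = U
(x \land z) \land x = U \land U = U
x \leftrightarrow ((x \land z) \land x) = U \leftrightarrow U = true  [1 − |½−½|]
In Kleene's strong three-valued logic K3: x \land z = U \land true = U
(x \land z) \land x = U \land U = U
x \leftrightarrow ((x \land z) \land x) = U \leftrightarrow U = U
They differ because Łukasiewicz three-valued logic Ł3 and Kleene's strong three-valued logic K3 treat U differently under implication.

true; U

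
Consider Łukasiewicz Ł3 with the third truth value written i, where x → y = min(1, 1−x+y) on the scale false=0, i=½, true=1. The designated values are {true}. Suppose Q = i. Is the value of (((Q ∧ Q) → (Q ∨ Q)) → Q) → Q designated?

Yes

Q ∧ Q = i ∧ i = i
Q ∨ Q = i ∨ i = i
(Q ∧ Q) → (Q ∨ Q) = i → i = true
((Q ∧ Q) → (Q ∨ Q)) → Q = true → i = i
(((Q ∧ Q) → (Q ∨ Q)) → Q) → Q = i → i = true
true ∈ {true}.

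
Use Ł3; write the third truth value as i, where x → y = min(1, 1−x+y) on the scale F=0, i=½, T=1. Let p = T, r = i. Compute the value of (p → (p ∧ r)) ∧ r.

i

p ∧ r = T ∧ i = i
p → (p ∧ r) = T → i = i
(p → (p ∧ r)) ∧ r = i ∧ i = i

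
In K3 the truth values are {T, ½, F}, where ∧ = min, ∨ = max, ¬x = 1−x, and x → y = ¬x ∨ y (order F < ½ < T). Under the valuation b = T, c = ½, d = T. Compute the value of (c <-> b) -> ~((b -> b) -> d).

c <-> b = ½ <-> T = ½
b -> b = T -> T = T
(b -> b) -> d = T -> T = T
~((b -> b) -> d) = ~T = F
(c <-> b) -> ~((b -> b) -> d) = ½ -> F = ½

½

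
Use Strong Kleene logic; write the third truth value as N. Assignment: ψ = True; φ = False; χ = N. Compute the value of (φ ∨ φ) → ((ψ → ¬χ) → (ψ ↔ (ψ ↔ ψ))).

True

φ ∨ φ = False ∨ False = False
¬χ = ¬N = N
ψ → ¬χ = True → N = N
ψ ↔ ψ = True ↔ True = True
ψ ↔ (ψ ↔ ψ) = True ↔ True = True
(ψ → ¬χ) → (ψ ↔ (ψ ↔ ψ)) = N → True = True
(φ ∨ φ) → ((ψ → ¬χ) → (ψ ↔ (ψ ↔ ψ))) = False → True = True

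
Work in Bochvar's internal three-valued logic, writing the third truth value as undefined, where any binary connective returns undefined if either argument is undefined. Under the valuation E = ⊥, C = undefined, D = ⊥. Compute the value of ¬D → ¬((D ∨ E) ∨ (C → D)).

¬D = ¬⊥ = ⊤
D ∨ E = ⊥ ∨ ⊥ = ⊥
C → D = undefined → ⊥ = undefined  [any arg is the third value ⇒ result is the third value]
(D ∨ E) ∨ (C → D) = ⊥ ∨ undefined = undefined
¬((D ∨ E) ∨ (C → D)) = ¬undefined = undefined
¬D → ¬((D ∨ E) ∨ (C → D)) = ⊤ → undefined = undefined

undefined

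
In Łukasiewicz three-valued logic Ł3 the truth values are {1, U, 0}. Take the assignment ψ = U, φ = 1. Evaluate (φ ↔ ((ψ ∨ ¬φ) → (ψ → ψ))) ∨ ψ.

¬φ = ¬1 = 0
ψ ∨ ¬φ = U ∨ 0 = U
ψ → ψ = U → U = 1  [min(1, 1−½+½)]
(ψ ∨ ¬φ) → (ψ → ψ) = U → 1 = 1
φ ↔ ((ψ ∨ ¬φ) → (ψ → ψ)) = 1 ↔ 1 = 1
(φ ↔ ((ψ ∨ ¬φ) → (ψ → ψ))) ∨ ψ = 1 ∨ U = 1

1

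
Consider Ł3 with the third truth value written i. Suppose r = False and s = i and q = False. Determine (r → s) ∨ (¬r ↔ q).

r → s = False → i = True  [min(1, 1−0+½)]
¬r = ¬False = True
¬r ↔ q = True ↔ False = False
(r → s) ∨ (¬r ↔ q) = True ∨ False = True

True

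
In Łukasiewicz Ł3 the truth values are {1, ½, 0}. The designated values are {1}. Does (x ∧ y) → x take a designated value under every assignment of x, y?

Yes

Every assignment of x, y over {1, ½, 0} gives a value in {1}.
In particular, with x=½, y=½: (x ∧ y) → x = 1.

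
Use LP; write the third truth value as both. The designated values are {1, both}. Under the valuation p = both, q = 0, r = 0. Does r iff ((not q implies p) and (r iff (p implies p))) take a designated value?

not q = not 0 = 1
not q implies p = 1 implies both = both  [not 1 or both]
p implies p = both implies both = both
r iff (p implies p) = 0 iff both = both
(not q implies p) and (r iff (p implies p)) = both and both = both
r iff ((not q implies p) and (r iff (p implies p))) = 0 iff both = both
both ∈ {1, both}.

Yes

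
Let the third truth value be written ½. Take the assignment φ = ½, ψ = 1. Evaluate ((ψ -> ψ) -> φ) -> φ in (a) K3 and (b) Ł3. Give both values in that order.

In K3: ψ -> ψ = 1 -> 1 = 1
(ψ -> ψ) -> φ = 1 -> ½ = ½
((ψ -> ψ) -> φ) -> φ = ½ -> ½ = ½
In Ł3: ψ -> ψ = 1 -> 1 = 1
(ψ -> ψ) -> φ = 1 -> ½ = ½  [min(1, 1−1+½)]
((ψ -> ψ) -> φ) -> φ = ½ -> ½ = 1
They differ because K3 and Ł3 treat ½ differently under implication.

½; 1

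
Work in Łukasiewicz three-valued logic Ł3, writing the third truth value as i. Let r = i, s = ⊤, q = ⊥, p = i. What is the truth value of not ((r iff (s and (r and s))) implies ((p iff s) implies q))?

i

r and s = i and ⊤ = i
s and (r and s) = ⊤ and i = i
r iff (s and (r and s)) = i iff i = ⊤  [1 − |½−½|]
p iff s = i iff ⊤ = i
(p iff s) implies q = i implies ⊥ = i
(r iff (s and (r and s))) implies ((p iff s) implies q) = ⊤ implies i = i
not ((r iff (s and (r and s))) implies ((p iff s) implies q)) = not i = i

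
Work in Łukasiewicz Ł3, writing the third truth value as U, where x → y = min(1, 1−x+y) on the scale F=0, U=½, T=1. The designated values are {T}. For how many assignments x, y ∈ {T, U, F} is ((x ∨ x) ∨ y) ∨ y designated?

5

Of the 9 assignments, 5 give a value in {T}.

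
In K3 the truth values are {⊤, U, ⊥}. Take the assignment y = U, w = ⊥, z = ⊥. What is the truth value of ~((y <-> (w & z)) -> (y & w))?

U

w & z = ⊥ & ⊥ = ⊥
y <-> (w & z) = U <-> ⊥ = U
y & w = U & ⊥ = ⊥
(y <-> (w & z)) -> (y & w) = U -> ⊥ = U  [~U | ⊥]
~((y <-> (w & z)) -> (y & w)) = ~U = U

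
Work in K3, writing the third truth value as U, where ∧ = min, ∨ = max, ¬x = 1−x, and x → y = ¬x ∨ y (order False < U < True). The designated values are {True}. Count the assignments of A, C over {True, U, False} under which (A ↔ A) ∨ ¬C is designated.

7

Of the 9 assignments, 7 give a value in {True}.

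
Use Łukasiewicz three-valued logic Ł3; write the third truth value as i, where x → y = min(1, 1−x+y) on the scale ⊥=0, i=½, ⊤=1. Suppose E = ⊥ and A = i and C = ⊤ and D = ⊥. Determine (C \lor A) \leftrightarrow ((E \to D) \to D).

C \lor A = ⊤ \lor i = ⊤
E \to D = ⊥ \to ⊥ = ⊤
(E \to D) \to D = ⊤ \to ⊥ = ⊥
(C \lor A) \leftrightarrow ((E \to D) \to D) = ⊤ \leftrightarrow ⊥ = ⊥

⊥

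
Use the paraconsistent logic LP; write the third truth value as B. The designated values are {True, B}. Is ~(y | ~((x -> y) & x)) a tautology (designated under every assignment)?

Countermodel: y=True, x=True gives False, which is not designated.

No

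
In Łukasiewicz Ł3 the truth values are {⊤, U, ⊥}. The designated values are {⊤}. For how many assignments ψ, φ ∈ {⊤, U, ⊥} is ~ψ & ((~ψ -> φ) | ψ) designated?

Designated under: (ψ=⊥, φ=⊤).

1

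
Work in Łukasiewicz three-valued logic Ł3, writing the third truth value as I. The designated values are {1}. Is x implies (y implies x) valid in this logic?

Every assignment of x, y over {1, I, 0} gives a value in {1}.
In particular, with x=I, y=I: x implies (y implies x) = 1.

Yes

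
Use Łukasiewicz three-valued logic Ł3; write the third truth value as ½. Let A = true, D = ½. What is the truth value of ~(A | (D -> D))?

false

D -> D = ½ -> ½ = true  [min(1, 1−½+½)]
A | (D -> D) = true | true = true
~(A | (D -> D)) = ~true = false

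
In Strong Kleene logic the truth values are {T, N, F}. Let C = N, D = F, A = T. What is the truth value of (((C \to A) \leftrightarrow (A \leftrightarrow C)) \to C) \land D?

C \to A = N \to T = T  [\lnot N \lor T]
A \leftrightarrow C = T \leftrightarrow N = N
(C \to A) \leftrightarrow (A \leftrightarrow C) = T \leftrightarrow N = N
((C \to A) \leftrightarrow (A \leftrightarrow C)) \to C = N \to N = N
(((C \to A) \leftrightarrow (A \leftrightarrow C)) \to C) \land D = N \land F = F

F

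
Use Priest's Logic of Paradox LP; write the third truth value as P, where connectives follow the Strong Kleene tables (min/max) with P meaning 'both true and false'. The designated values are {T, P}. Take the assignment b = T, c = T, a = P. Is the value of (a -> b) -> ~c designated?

No

a -> b = P -> T = T  [~P | T]
~c = ~T = F
(a -> b) -> ~c = T -> F = F
F ∉ {T, P}.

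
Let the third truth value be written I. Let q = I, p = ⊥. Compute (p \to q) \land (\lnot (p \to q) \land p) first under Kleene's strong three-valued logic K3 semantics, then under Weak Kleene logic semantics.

⊥; I

In Kleene's strong three-valued logic K3: p \to q = ⊥ \to I = ⊤  [\lnot ⊥ \lor I]
p \to q = ⊥ \to I = ⊤
\lnot (p \to q) = \lnot ⊤ = ⊥
\lnot (p \to q) \land p = ⊥ \land ⊥ = ⊥
(p \to q) \land (\lnot (p \to q) \land p) = ⊤ \land ⊥ = ⊥
In Weak Kleene logic: p \to q = ⊥ \to I = I  [any arg is the third value ⇒ result is the third value]
p \to q = ⊥ \to I = I
\lnot (p \to q) = \lnot I = I
\lnot (p \to q) \land p = I \land ⊥ = I
(p \to q) \land (\lnot (p \to q) \land p) = I \land I = I
They differ because Kleene's strong three-valued logic K3 and Weak Kleene logic treat I differently under the binary connectives.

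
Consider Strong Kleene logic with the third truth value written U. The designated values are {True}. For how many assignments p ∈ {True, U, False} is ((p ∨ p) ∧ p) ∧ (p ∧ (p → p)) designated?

p=True: True ✓
p=U: U ·
p=False: False ·

1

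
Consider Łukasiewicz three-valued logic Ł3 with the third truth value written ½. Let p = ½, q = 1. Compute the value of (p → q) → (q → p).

½

p → q = ½ → 1 = 1  [min(1, 1−½+1)]
q → p = 1 → ½ = ½
(p → q) → (q → p) = 1 → ½ = ½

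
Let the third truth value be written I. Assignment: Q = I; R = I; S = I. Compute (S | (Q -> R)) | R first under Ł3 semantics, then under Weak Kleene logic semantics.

In Ł3: Q -> R = I -> I = 1  [min(1, 1−½+½)]
S | (Q -> R) = I | 1 = 1
(S | (Q -> R)) | R = 1 | I = 1
In Weak Kleene logic: Q -> R = I -> I = I  [any arg is the third value ⇒ result is the third value]
S | (Q -> R) = I | I = I
(S | (Q -> R)) | R = I | I = I
They differ because Ł3 and Weak Kleene logic treat I differently under the binary connectives.

1; I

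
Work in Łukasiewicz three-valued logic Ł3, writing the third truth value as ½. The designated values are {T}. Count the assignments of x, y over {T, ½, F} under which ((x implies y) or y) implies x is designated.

4

Designated under: (x=T, y=T); (x=T, y=½); (x=T, y=F); (x=½, y=F).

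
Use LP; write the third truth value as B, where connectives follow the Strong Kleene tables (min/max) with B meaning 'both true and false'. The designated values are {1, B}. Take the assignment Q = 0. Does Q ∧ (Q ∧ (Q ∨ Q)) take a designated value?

No

Q ∨ Q = 0 ∨ 0 = 0
Q ∧ (Q ∨ Q) = 0 ∧ 0 = 0
Q ∧ (Q ∧ (Q ∨ Q)) = 0 ∧ 0 = 0
0 ∉ {1, B}.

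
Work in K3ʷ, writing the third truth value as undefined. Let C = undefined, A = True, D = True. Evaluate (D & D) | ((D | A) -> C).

undefined

D & D = True & True = True
D | A = True | True = True
(D | A) -> C = True -> undefined = undefined  [any arg is the third value ⇒ result is the third value]
(D & D) | ((D | A) -> C) = True | undefined = undefined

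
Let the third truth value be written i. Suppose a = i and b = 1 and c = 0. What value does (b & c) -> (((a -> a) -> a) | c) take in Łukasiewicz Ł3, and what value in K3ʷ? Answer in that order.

1; i

In Łukasiewicz Ł3: b & c = 1 & 0 = 0
a -> a = i -> i = 1  [min(1, 1−½+½)]
(a -> a) -> a = 1 -> i = i
((a -> a) -> a) | c = i | 0 = i
(b & c) -> (((a -> a) -> a) | c) = 0 -> i = 1
In K3ʷ: b & c = 1 & 0 = 0
a -> a = i -> i = i
(a -> a) -> a = i -> i = i
((a -> a) -> a) | c = i | 0 = i
(b & c) -> (((a -> a) -> a) | c) = 0 -> i = i
They differ because Łukasiewicz Ł3 and K3ʷ treat i differently under the binary connectives.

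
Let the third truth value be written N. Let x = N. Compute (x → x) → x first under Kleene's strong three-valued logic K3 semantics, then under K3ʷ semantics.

In Kleene's strong three-valued logic K3: x → x = N → N = N  [¬N ∨ N]
(x → x) → x = N → N = N
In K3ʷ: x → x = N → N = N  [any arg is the third value ⇒ result is the third value]
(x → x) → x = N → N = N

N; N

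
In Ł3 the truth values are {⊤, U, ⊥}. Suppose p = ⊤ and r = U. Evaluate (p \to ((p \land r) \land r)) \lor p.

⊤

p \land r = ⊤ \land U = U
(p \land r) \land r = U \land U = U
p \to ((p \land r) \land r) = ⊤ \to U = U  [min(1, 1−1+½)]
(p \to ((p \land r) \land r)) \lor p = U \lor ⊤ = ⊤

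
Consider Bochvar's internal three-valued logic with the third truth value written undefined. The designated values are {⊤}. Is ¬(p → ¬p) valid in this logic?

Countermodel: p=undefined gives undefined, which is not designated.

No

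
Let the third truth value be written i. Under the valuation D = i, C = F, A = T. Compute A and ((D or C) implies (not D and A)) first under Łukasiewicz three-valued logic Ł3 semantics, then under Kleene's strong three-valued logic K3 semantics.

T; i

In Łukasiewicz three-valued logic Ł3: D or C = i or F = i
not D = not i = i
not D and A = i and T = i
(D or C) implies (not D and A) = i implies i = T
A and ((D or C) implies (not D and A)) = T and T = T
In Kleene's strong three-valued logic K3: D or C = i or F = i
not D = not i = i
not D and A = i and T = i
(D or C) implies (not D and A) = i implies i = i  [not i or i]
A and ((D or C) implies (not D and A)) = T and i = i
They differ because Łukasiewicz three-valued logic Ł3 and Kleene's strong three-valued logic K3 treat i differently under implication.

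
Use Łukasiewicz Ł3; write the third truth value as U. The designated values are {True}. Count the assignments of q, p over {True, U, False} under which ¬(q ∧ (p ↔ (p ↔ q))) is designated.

Designated under: (q=False, p=True); (q=False, p=U); (q=False, p=False).

3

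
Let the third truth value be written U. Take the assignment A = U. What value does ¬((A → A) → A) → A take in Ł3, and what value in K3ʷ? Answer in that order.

In Ł3: A → A = U → U = T  [min(1, 1−½+½)]
(A → A) → A = T → U = U
¬((A → A) → A) = ¬U = U
¬((A → A) → A) → A = U → U = T
In K3ʷ: A → A = U → U = U  [any arg is the third value ⇒ result is the third value]
(A → A) → A = U → U = U
¬((A → A) → A) = ¬U = U
¬((A → A) → A) → A = U → U = U
They differ because Ł3 and K3ʷ treat U differently under the binary connectives.

T; U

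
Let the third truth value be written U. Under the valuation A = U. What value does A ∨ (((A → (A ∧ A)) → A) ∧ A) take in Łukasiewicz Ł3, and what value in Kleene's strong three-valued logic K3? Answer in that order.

U; U

In Łukasiewicz Ł3: A ∧ A = U ∧ U = U
A → (A ∧ A) = U → U = ⊤  [min(1, 1−½+½)]
(A → (A ∧ A)) → A = ⊤ → U = U
((A → (A ∧ A)) → A) ∧ A = U ∧ U = U
A ∨ (((A → (A ∧ A)) → A) ∧ A) = U ∨ U = U
In Kleene's strong three-valued logic K3: A ∧ A = U ∧ U = U
A → (A ∧ A) = U → U = U  [¬U ∨ U]
(A → (A ∧ A)) → A = U → U = U
((A → (A ∧ A)) → A) ∧ A = U ∧ U = U
A ∨ (((A → (A ∧ A)) → A) ∧ A) = U ∨ U = U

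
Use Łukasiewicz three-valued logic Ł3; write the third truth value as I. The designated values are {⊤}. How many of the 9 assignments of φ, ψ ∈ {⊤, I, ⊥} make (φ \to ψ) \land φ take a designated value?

Designated under: (φ=⊤, ψ=⊤).

1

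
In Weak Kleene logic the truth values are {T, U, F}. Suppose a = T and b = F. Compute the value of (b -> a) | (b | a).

T

b -> a = F -> T = T
b | a = F | T = T
(b -> a) | (b | a) = T | T = T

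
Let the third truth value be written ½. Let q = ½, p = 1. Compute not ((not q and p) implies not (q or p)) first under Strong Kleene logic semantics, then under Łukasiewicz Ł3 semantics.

In Strong Kleene logic: not q = not ½ = ½
not q and p = ½ and 1 = ½
q or p = ½ or 1 = 1
not (q or p) = not 1 = 0
(not q and p) implies not (q or p) = ½ implies 0 = ½  [not ½ or 0]
not ((not q and p) implies not (q or p)) = not ½ = ½
In Łukasiewicz Ł3: not q = not ½ = ½
not q and p = ½ and 1 = ½
q or p = ½ or 1 = 1
not (q or p) = not 1 = 0
(not q and p) implies not (q or p) = ½ implies 0 = ½  [min(1, 1−½+0)]
not ((not q and p) implies not (q or p)) = not ½ = ½

½; ½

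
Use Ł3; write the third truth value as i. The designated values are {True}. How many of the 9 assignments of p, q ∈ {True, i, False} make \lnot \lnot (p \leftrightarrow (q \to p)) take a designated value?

Of the 9 assignments, 5 give a value in {True}.

5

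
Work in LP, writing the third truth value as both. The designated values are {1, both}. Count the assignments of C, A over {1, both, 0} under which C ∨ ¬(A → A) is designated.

7

Of the 9 assignments, 7 give a value in {1, both}.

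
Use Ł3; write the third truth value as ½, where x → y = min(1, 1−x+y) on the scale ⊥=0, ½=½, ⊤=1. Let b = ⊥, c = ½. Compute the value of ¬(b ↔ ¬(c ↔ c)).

c ↔ c = ½ ↔ ½ = ⊤
¬(c ↔ c) = ¬⊤ = ⊥
b ↔ ¬(c ↔ c) = ⊥ ↔ ⊥ = ⊤
¬(b ↔ ¬(c ↔ c)) = ¬⊤ = ⊥

⊥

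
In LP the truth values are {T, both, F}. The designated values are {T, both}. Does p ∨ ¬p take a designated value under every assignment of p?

Every assignment of p over {T, both, F} gives a value in {T, both}.
In particular, with p=both: p ∨ ¬p = both.

Yes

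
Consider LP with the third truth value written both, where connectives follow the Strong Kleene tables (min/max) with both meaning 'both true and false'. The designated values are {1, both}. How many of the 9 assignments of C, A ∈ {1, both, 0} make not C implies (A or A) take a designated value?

Of the 9 assignments, 8 give a value in {1, both}.

8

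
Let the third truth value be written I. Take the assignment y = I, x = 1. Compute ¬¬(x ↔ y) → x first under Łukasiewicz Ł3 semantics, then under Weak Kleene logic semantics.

In Łukasiewicz Ł3: x ↔ y = 1 ↔ I = I  [1 − |1−½|]
¬(x ↔ y) = ¬I = I
¬¬(x ↔ y) = ¬I = I
¬¬(x ↔ y) → x = I → 1 = 1
In Weak Kleene logic: x ↔ y = 1 ↔ I = I
¬(x ↔ y) = ¬I = I
¬¬(x ↔ y) = ¬I = I
¬¬(x ↔ y) → x = I → 1 = I  [any arg is the third value ⇒ result is the third value]
They differ because Łukasiewicz Ł3 and Weak Kleene logic treat I differently under the binary connectives.

1; I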